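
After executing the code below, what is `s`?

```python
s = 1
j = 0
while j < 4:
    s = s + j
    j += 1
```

7

j=0: s = 1+0 = 1
j=1: s = 1+1 = 2
j=2: s = 2+2 = 4
j=3: s = 4+3 = 7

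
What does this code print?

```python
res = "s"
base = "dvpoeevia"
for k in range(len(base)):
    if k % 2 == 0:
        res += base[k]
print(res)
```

k=0: add 'd' → 'sd'
k=1: skip
k=2: add 'p' → 'sdp'
k=3: skip
k=4: add 'e' → 'sdpe'
k=5: skip
k=6: add 'v' → 'sdpev'
k=7: skip
k=8: add 'a' → 'sdpeva'

sdpeva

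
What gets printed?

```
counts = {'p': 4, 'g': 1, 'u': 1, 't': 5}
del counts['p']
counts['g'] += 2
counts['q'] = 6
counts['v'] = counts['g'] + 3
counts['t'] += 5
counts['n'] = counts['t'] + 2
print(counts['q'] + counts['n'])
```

18

del 'p' → {'g': 1, 'u': 1, 't': 5}
counts['g'] = 1+2 = 3 → {'g': 3, 'u': 1, 't': 5}
counts['q'] = 6 → {'g': 3, 'u': 1, 't': 5, 'q': 6}
counts['v'] = counts['g']+3 = 6 → {'g': 3, 'u': 1, 't': 5, 'q': 6, 'v': 6}
counts['t'] = 5+5 = 10 → {'g': 3, 'u': 1, 't': 10, 'q': 6, 'v': 6}
counts['n'] = counts['t']+2 = 12 → {'g': 3, 'u': 1, 't': 10, 'q': 6, 'v': 6, 'n': 12}
counts['q']+counts['n'] = 6+12 = 18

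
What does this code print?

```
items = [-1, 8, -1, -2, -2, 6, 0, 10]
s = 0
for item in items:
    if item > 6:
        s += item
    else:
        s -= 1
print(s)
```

item=-1: not >6, s = 0-1 = -1
item=8: >6, s = (-1)+8 = 7
item=-1: not >6, s = 7-1 = 6
item=-2: not >6, s = 6-1 = 5
item=-2: not >6, s = 5-1 = 4
item=6: not >6, s = 4-1 = 3
item=0: not >6, s = 3-1 = 2
item=10: >6, s = 2+10 = 12

12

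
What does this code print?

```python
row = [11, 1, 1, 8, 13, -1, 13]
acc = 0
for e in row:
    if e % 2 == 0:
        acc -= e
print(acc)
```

-8

e=11: not even
e=1: not even
e=1: not even
e=8: even, acc = 0-8 = -8
e=13: not even
e=-1: not even
e=13: not even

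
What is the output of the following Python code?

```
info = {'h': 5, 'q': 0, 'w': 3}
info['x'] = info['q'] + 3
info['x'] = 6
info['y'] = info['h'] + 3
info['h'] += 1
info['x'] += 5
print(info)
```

{'h': 6, 'q': 0, 'w': 3, 'x': 11, 'y': 8}

info['x'] = info['q']+3 = 3 → {'h': 5, 'q': 0, 'w': 3, 'x': 3}
info['x'] = 6 → {'h': 5, 'q': 0, 'w': 3, 'x': 6}
info['y'] = info['h']+3 = 8 → {'h': 5, 'q': 0, 'w': 3, 'x': 6, 'y': 8}
info['h'] = 5+1 = 6 → {'h': 6, 'q': 0, 'w': 3, 'x': 6, 'y': 8}
info['x'] = 6+5 = 11 → {'h': 6, 'q': 0, 'w': 3, 'x': 11, 'y': 8}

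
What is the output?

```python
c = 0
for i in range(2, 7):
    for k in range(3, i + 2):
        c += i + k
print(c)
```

i=2,k=3: c = 0+5 = 5
i=3,k=3: c = 5+6 = 11
i=3,k=4: c = 11+7 = 18
i=4,k=3: c = 18+7 = 25
i=4,k=4: c = 25+8 = 33
i=4,k=5: c = 33+9 = 42
i=5,k=3: c = 42+8 = 50
i=5,k=4: c = 50+9 = 59
i=5,k=5: c = 59+10 = 69
i=5,k=6: c = 69+11 = 80
i=6,k=3: c = 80+9 = 89
i=6,k=4: c = 89+10 = 99
i=6,k=5: c = 99+11 = 110
i=6,k=6: c = 110+12 = 122
i=6,k=7: c = 122+13 = 135

135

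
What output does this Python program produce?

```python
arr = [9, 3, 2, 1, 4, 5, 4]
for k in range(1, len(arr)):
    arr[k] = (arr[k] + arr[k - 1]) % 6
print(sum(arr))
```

k=1: arr[1] = (3+9)%6 = 0 → [9, 0, 2, 1, 4, 5, 4]
k=2: arr[2] = (2+0)%6 = 2 → [9, 0, 2, 1, 4, 5, 4]
k=3: arr[3] = (1+2)%6 = 3 → [9, 0, 2, 3, 4, 5, 4]
k=4: arr[4] = (4+3)%6 = 1 → [9, 0, 2, 3, 1, 5, 4]
k=5: arr[5] = (5+1)%6 = 0 → [9, 0, 2, 3, 1, 0, 4]
k=6: arr[6] = (4+0)%6 = 4 → [9, 0, 2, 3, 1, 0, 4]
sum = 19

19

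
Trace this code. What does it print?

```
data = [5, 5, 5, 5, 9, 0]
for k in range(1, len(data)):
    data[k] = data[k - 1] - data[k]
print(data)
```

k=1: data[1] = 5-5 = 0 → [5, 0, 5, 5, 9, 0]
k=2: data[2] = 0-5 = -5 → [5, 0, -5, 5, 9, 0]
k=3: data[3] = (-5)-5 = -10 → [5, 0, -5, -10, 9, 0]
k=4: data[4] = (-10)-9 = -19 → [5, 0, -5, -10, -19, 0]
k=5: data[5] = (-19)-0 = -19 → [5, 0, -5, -10, -19, -19]

[5, 0, -5, -10, -19, -19]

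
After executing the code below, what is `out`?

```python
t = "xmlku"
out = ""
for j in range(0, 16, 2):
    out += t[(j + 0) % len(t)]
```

j=0: add t[0]='x' → 'x'
j=2: add t[2]='l' → 'xl'
j=4: add t[4]='u' → 'xlu'
j=6: add t[1]='m' → 'xlum'
j=8: add t[3]='k' → 'xlumk'
j=10: add t[0]='x' → 'xlumkx'
j=12: add t[2]='l' → 'xlumkxl'
j=14: add t[4]='u' → 'xlumkxlu'

'xlumkxlu'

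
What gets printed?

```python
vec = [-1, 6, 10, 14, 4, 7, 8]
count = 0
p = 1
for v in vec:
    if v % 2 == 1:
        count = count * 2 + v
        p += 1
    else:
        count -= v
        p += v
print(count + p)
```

-26

v=-1: odd, count = 0*2+(-1) = -1; p=2
v=6: not odd, count = (-1)-6 = -7; p=8
v=10: not odd, count = (-7)-10 = -17; p=18
v=14: not odd, count = (-17)-14 = -31; p=32
v=4: not odd, count = (-31)-4 = -35; p=36
v=7: odd, count = (-35)*2+7 = -63; p=37
v=8: not odd, count = (-63)-8 = -71; p=45
count+p = (-71)+45 = -26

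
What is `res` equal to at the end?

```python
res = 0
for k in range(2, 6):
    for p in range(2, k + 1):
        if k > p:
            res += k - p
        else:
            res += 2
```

k=2,p=2: not 2>2, res = 0+2 = 2
k=3,p=2: 3>2, res = 2+1 = 3
k=3,p=3: not 3>3, res = 3+2 = 5
k=4,p=2: 4>2, res = 5+2 = 7
k=4,p=3: 4>3, res = 7+1 = 8
k=4,p=4: not 4>4, res = 8+2 = 10
k=5,p=2: 5>2, res = 10+3 = 13
k=5,p=3: 5>3, res = 13+2 = 15
k=5,p=4: 5>4, res = 15+1 = 16
k=5,p=5: not 5>5, res = 16+2 = 18

18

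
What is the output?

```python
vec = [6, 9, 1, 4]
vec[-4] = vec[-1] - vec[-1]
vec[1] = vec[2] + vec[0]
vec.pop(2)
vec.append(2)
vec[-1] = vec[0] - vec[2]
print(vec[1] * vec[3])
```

-4

vec[-4] = vec[-1]-vec[-1] = 4-4 = 0 → [0, 9, 1, 4]
vec[1] = vec[2]+vec[0] = 1+0 = 1 → [0, 1, 1, 4]
pop(2) removes 1 → [0, 1, 4]
append 2 → [0, 1, 4, 2]
vec[-1] = vec[0]-vec[2] = 0-4 = -4 → [0, 1, 4, -4]
vec[1]*vec[3] = 1*(-4) = -4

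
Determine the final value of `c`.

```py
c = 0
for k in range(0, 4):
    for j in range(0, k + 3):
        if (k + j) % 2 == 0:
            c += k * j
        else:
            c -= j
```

k=0,j=0: even sum, c = 0+0 = 0
k=0,j=1: odd sum, c = 0-1 = -1
k=0,j=2: even sum, c = (-1)+0 = -1
k=1,j=0: odd sum, c = (-1)-0 = -1
k=1,j=1: even sum, c = (-1)+1 = 0
k=1,j=2: odd sum, c = 0-2 = -2
k=1,j=3: even sum, c = (-2)+3 = 1
k=2,j=0: even sum, c = 1+0 = 1
k=2,j=1: odd sum, c = 1-1 = 0
k=2,j=2: even sum, c = 0+4 = 4
k=2,j=3: odd sum, c = 4-3 = 1
k=2,j=4: even sum, c = 1+8 = 9
k=3,j=0: odd sum, c = 9-0 = 9
k=3,j=1: even sum, c = 9+3 = 12
k=3,j=2: odd sum, c = 12-2 = 10
k=3,j=3: even sum, c = 10+9 = 19
k=3,j=4: odd sum, c = 19-4 = 15
k=3,j=5: even sum, c = 15+15 = 30

30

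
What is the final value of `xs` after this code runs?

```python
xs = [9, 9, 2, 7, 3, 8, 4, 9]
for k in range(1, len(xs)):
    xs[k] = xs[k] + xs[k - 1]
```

[9, 18, 20, 27, 30, 38, 42, 51]

k=1: xs[1] = 9+9 = 18 → [9, 18, 2, 7, 3, 8, 4, 9]
k=2: xs[2] = 2+18 = 20 → [9, 18, 20, 7, 3, 8, 4, 9]
k=3: xs[3] = 7+20 = 27 → [9, 18, 20, 27, 3, 8, 4, 9]
k=4: xs[4] = 3+27 = 30 → [9, 18, 20, 27, 30, 8, 4, 9]
k=5: xs[5] = 8+30 = 38 → [9, 18, 20, 27, 30, 38, 4, 9]
k=6: xs[6] = 4+38 = 42 → [9, 18, 20, 27, 30, 38, 42, 9]
k=7: xs[7] = 9+42 = 51 → [9, 18, 20, 27, 30, 38, 42, 51]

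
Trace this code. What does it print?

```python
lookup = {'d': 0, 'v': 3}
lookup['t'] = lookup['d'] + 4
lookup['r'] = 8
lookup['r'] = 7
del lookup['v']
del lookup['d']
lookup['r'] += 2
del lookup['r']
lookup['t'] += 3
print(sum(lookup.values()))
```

lookup['t'] = lookup['d']+4 = 4 → {'d': 0, 'v': 3, 't': 4}
lookup['r'] = 8 → {'d': 0, 'v': 3, 't': 4, 'r': 8}
lookup['r'] = 7 → {'d': 0, 'v': 3, 't': 4, 'r': 7}
del 'v' → {'d': 0, 't': 4, 'r': 7}
del 'd' → {'t': 4, 'r': 7}
lookup['r'] = 7+2 = 9 → {'t': 4, 'r': 9}
del 'r' → {'t': 4}
lookup['t'] = 4+3 = 7 → {'t': 7}
sum of values = 7

7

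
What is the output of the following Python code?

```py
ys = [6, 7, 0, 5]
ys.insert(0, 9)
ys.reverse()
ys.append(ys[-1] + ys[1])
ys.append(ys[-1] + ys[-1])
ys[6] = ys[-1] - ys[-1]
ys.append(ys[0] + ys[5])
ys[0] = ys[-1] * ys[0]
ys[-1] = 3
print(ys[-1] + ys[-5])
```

insert 9 at 0 → [9, 6, 7, 0, 5]
reverse → [5, 0, 7, 6, 9]
append ys[-1]+ys[1] = 9+0 = 9 → [5, 0, 7, 6, 9, 9]
append ys[-1]+ys[-1] = 9+9 = 18 → [5, 0, 7, 6, 9, 9, 18]
ys[6] = ys[-1]-ys[-1] = 18-18 = 0 → [5, 0, 7, 6, 9, 9, 0]
append ys[0]+ys[5] = 5+9 = 14 → [5, 0, 7, 6, 9, 9, 0, 14]
ys[0] = ys[-1]*ys[0] = 14*5 = 70 → [70, 0, 7, 6, 9, 9, 0, 14]
ys[-1] = 3 → [70, 0, 7, 6, 9, 9, 0, 3]
ys[-1]+ys[-5] = 3+6 = 9

9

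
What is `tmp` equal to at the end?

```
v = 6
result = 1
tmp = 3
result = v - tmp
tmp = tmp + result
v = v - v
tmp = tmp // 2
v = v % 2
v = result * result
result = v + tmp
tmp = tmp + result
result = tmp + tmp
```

15

result = 6-3 = 3
tmp = 3+3 = 6
v = 6-6 = 0
tmp = 6//2 = 3
v = 0%2 = 0
v = 3*3 = 9
result = 9+3 = 12
tmp = 3+12 = 15
result = 15+15 = 30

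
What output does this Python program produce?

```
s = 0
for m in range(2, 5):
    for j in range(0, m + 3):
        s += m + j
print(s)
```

102

m=2,j=0: s = 0+2 = 2
m=2,j=1: s = 2+3 = 5
m=2,j=2: s = 5+4 = 9
m=2,j=3: s = 9+5 = 14
m=2,j=4: s = 14+6 = 20
m=3,j=0: s = 20+3 = 23
m=3,j=1: s = 23+4 = 27
m=3,j=2: s = 27+5 = 32
m=3,j=3: s = 32+6 = 38
m=3,j=4: s = 38+7 = 45
m=3,j=5: s = 45+8 = 53
m=4,j=0: s = 53+4 = 57
m=4,j=1: s = 57+5 = 62
m=4,j=2: s = 62+6 = 68
m=4,j=3: s = 68+7 = 75
m=4,j=4: s = 75+8 = 83
m=4,j=5: s = 83+9 = 92
m=4,j=6: s = 92+10 = 102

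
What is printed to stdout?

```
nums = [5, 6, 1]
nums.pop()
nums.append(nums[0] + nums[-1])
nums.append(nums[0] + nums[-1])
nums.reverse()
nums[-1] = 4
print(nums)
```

[16, 11, 6, 4]

pop() removes 1 → [5, 6]
append nums[0]+nums[-1] = 5+6 = 11 → [5, 6, 11]
append nums[0]+nums[-1] = 5+11 = 16 → [5, 6, 11, 16]
reverse → [16, 11, 6, 5]
nums[-1] = 4 → [16, 11, 6, 4]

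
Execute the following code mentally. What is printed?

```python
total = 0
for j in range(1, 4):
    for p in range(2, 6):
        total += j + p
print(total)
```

j=1,p=2: total = 0+3 = 3
j=1,p=3: total = 3+4 = 7
j=1,p=4: total = 7+5 = 12
j=1,p=5: total = 12+6 = 18
j=2,p=2: total = 18+4 = 22
j=2,p=3: total = 22+5 = 27
j=2,p=4: total = 27+6 = 33
j=2,p=5: total = 33+7 = 40
j=3,p=2: total = 40+5 = 45
j=3,p=3: total = 45+6 = 51
j=3,p=4: total = 51+7 = 58
j=3,p=5: total = 58+8 = 66

66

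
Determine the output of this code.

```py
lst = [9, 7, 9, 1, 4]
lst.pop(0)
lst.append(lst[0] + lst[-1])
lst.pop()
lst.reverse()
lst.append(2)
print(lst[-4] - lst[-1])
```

pop(0) removes 9 → [7, 9, 1, 4]
append lst[0]+lst[-1] = 7+4 = 11 → [7, 9, 1, 4, 11]
pop() removes 11 → [7, 9, 1, 4]
reverse → [4, 1, 9, 7]
append 2 → [4, 1, 9, 7, 2]
lst[-4]-lst[-1] = 1-2 = -1

-1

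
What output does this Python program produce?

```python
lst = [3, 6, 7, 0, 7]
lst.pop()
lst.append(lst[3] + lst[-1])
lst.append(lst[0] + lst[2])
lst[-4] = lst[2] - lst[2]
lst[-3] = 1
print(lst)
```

pop() removes 7 → [3, 6, 7, 0]
append lst[3]+lst[-1] = 0+0 = 0 → [3, 6, 7, 0, 0]
append lst[0]+lst[2] = 3+7 = 10 → [3, 6, 7, 0, 0, 10]
lst[-4] = lst[2]-lst[2] = 7-7 = 0 → [3, 6, 0, 0, 0, 10]
lst[-3] = 1 → [3, 6, 0, 1, 0, 10]

[3, 6, 0, 1, 0, 10]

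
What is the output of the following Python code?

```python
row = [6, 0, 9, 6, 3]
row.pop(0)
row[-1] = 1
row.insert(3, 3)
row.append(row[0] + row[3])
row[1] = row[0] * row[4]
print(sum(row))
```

13

pop(0) removes 6 → [0, 9, 6, 3]
row[-1] = 1 → [0, 9, 6, 1]
insert 3 at 3 → [0, 9, 6, 3, 1]
append row[0]+row[3] = 0+3 = 3 → [0, 9, 6, 3, 1, 3]
row[1] = row[0]*row[4] = 0*1 = 0 → [0, 0, 6, 3, 1, 3]
sum = 13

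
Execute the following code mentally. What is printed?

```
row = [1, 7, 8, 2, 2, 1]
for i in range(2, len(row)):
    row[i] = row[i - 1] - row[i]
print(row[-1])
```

i=2: row[2] = 7-8 = -1 → [1, 7, -1, 2, 2, 1]
i=3: row[3] = (-1)-2 = -3 → [1, 7, -1, -3, 2, 1]
i=4: row[4] = (-3)-2 = -5 → [1, 7, -1, -3, -5, 1]
i=5: row[5] = (-5)-1 = -6 → [1, 7, -1, -3, -5, -6]

-6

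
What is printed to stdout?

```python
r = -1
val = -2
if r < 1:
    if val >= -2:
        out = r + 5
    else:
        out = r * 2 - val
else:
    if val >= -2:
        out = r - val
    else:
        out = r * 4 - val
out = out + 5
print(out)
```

9

r=-1, val=-2
r < 1 is True; val >= -2 is True
→ out = r + 5 = 4
out = 4+5 = 9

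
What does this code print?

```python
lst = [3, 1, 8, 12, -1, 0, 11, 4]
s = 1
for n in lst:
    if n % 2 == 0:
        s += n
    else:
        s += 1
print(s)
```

29

n=3: not even, s = 1+1 = 2
n=1: not even, s = 2+1 = 3
n=8: even, s = 3+8 = 11
n=12: even, s = 11+12 = 23
n=-1: not even, s = 23+1 = 24
n=0: even, s = 24+0 = 24
n=11: not even, s = 24+1 = 25
n=4: even, s = 25+4 = 29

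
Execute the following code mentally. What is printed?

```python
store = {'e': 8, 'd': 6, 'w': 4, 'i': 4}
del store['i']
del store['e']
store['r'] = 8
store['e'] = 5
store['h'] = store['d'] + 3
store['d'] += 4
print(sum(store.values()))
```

del 'i' → {'e': 8, 'd': 6, 'w': 4}
del 'e' → {'d': 6, 'w': 4}
store['r'] = 8 → {'d': 6, 'w': 4, 'r': 8}
store['e'] = 5 → {'d': 6, 'w': 4, 'r': 8, 'e': 5}
store['h'] = store['d']+3 = 9 → {'d': 6, 'w': 4, 'r': 8, 'e': 5, 'h': 9}
store['d'] = 6+4 = 10 → {'d': 10, 'w': 4, 'r': 8, 'e': 5, 'h': 9}
sum of values = 36

36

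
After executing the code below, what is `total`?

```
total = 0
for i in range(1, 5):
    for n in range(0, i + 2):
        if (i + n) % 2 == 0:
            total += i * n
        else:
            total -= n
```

i=1,n=0: odd sum, total = 0-0 = 0
i=1,n=1: even sum, total = 0+1 = 1
i=1,n=2: odd sum, total = 1-2 = -1
i=2,n=0: even sum, total = (-1)+0 = -1
i=2,n=1: odd sum, total = (-1)-1 = -2
i=2,n=2: even sum, total = (-2)+4 = 2
i=2,n=3: odd sum, total = 2-3 = -1
i=3,n=0: odd sum, total = (-1)-0 = -1
i=3,n=1: even sum, total = (-1)+3 = 2
i=3,n=2: odd sum, total = 2-2 = 0
i=3,n=3: even sum, total = 0+9 = 9
i=3,n=4: odd sum, total = 9-4 = 5
i=4,n=0: even sum, total = 5+0 = 5
i=4,n=1: odd sum, total = 5-1 = 4
i=4,n=2: even sum, total = 4+8 = 12
i=4,n=3: odd sum, total = 12-3 = 9
i=4,n=4: even sum, total = 9+16 = 25
i=4,n=5: odd sum, total = 25-5 = 20

20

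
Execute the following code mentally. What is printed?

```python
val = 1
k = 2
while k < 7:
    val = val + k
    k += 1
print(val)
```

21

k=2: val = 1+2 = 3
k=3: val = 3+3 = 6
k=4: val = 6+4 = 10
k=5: val = 10+5 = 15
k=6: val = 15+6 = 21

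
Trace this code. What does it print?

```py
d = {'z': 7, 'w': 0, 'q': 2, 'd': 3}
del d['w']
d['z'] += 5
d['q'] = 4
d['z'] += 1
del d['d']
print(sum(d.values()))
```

del 'w' → {'z': 7, 'q': 2, 'd': 3}
d['z'] = 7+5 = 12 → {'z': 12, 'q': 2, 'd': 3}
d['q'] = 4 → {'z': 12, 'q': 4, 'd': 3}
d['z'] = 12+1 = 13 → {'z': 13, 'q': 4, 'd': 3}
del 'd' → {'z': 13, 'q': 4}
sum of values = 17

17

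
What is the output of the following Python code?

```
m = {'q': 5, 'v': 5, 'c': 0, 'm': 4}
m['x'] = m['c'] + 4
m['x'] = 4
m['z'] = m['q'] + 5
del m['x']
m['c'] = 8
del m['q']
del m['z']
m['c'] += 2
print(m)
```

{'v': 5, 'c': 10, 'm': 4}

m['x'] = m['c']+4 = 4 → {'q': 5, 'v': 5, 'c': 0, 'm': 4, 'x': 4}
m['x'] = 4 → {'q': 5, 'v': 5, 'c': 0, 'm': 4, 'x': 4}
m['z'] = m['q']+5 = 10 → {'q': 5, 'v': 5, 'c': 0, 'm': 4, 'x': 4, 'z': 10}
del 'x' → {'q': 5, 'v': 5, 'c': 0, 'm': 4, 'z': 10}
m['c'] = 8 → {'q': 5, 'v': 5, 'c': 8, 'm': 4, 'z': 10}
del 'q' → {'v': 5, 'c': 8, 'm': 4, 'z': 10}
del 'z' → {'v': 5, 'c': 8, 'm': 4}
m['c'] = 8+2 = 10 → {'v': 5, 'c': 10, 'm': 4}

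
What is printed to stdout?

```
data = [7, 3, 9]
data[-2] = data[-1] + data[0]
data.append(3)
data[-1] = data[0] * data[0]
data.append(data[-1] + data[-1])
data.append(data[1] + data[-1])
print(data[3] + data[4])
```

147

data[-2] = data[-1]+data[0] = 9+7 = 16 → [7, 16, 9]
append 3 → [7, 16, 9, 3]
data[-1] = data[0]*data[0] = 7*7 = 49 → [7, 16, 9, 49]
append data[-1]+data[-1] = 49+49 = 98 → [7, 16, 9, 49, 98]
append data[1]+data[-1] = 16+98 = 114 → [7, 16, 9, 49, 98, 114]
data[3]+data[4] = 49+98 = 147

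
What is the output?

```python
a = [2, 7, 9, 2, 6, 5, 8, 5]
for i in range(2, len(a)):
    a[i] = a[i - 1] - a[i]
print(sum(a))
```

i=2: a[2] = 7-9 = -2 → [2, 7, -2, 2, 6, 5, 8, 5]
i=3: a[3] = (-2)-2 = -4 → [2, 7, -2, -4, 6, 5, 8, 5]
i=4: a[4] = (-4)-6 = -10 → [2, 7, -2, -4, -10, 5, 8, 5]
i=5: a[5] = (-10)-5 = -15 → [2, 7, -2, -4, -10, -15, 8, 5]
i=6: a[6] = (-15)-8 = -23 → [2, 7, -2, -4, -10, -15, -23, 5]
i=7: a[7] = (-23)-5 = -28 → [2, 7, -2, -4, -10, -15, -23, -28]
sum = -73

-73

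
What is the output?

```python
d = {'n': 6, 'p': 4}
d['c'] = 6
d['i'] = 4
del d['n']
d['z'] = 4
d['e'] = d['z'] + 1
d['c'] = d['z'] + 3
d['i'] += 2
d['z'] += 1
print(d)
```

{'p': 4, 'c': 7, 'i': 6, 'z': 5, 'e': 5}

d['c'] = 6 → {'n': 6, 'p': 4, 'c': 6}
d['i'] = 4 → {'n': 6, 'p': 4, 'c': 6, 'i': 4}
del 'n' → {'p': 4, 'c': 6, 'i': 4}
d['z'] = 4 → {'p': 4, 'c': 6, 'i': 4, 'z': 4}
d['e'] = d['z']+1 = 5 → {'p': 4, 'c': 6, 'i': 4, 'z': 4, 'e': 5}
d['c'] = d['z']+3 = 7 → {'p': 4, 'c': 7, 'i': 4, 'z': 4, 'e': 5}
d['i'] = 4+2 = 6 → {'p': 4, 'c': 7, 'i': 6, 'z': 4, 'e': 5}
d['z'] = 4+1 = 5 → {'p': 4, 'c': 7, 'i': 6, 'z': 5, 'e': 5}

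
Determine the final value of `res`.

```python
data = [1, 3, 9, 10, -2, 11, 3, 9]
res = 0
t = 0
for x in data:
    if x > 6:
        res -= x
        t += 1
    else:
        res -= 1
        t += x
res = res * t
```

-387

x=1: not >6, res = 0-1 = -1; t=1
x=3: not >6, res = (-1)-1 = -2; t=4
x=9: >6, res = (-2)-9 = -11; t=5
x=10: >6, res = (-11)-10 = -21; t=6
x=-2: not >6, res = (-21)-1 = -22; t=4
x=11: >6, res = (-22)-11 = -33; t=5
x=3: not >6, res = (-33)-1 = -34; t=8
x=9: >6, res = (-34)-9 = -43; t=9
res*t = (-43)*9 = -387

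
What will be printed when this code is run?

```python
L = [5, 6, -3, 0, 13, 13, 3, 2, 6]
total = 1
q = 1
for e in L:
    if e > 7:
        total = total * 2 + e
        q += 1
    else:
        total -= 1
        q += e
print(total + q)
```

e=5: not >7, total = 1-1 = 0; q=6
e=6: not >7, total = 0-1 = -1; q=12
e=-3: not >7, total = (-1)-1 = -2; q=9
e=0: not >7, total = (-2)-1 = -3; q=9
e=13: >7, total = (-3)*2+13 = 7; q=10
e=13: >7, total = 7*2+13 = 27; q=11
e=3: not >7, total = 27-1 = 26; q=14
e=2: not >7, total = 26-1 = 25; q=16
e=6: not >7, total = 25-1 = 24; q=22
total+q = 24+22 = 46

46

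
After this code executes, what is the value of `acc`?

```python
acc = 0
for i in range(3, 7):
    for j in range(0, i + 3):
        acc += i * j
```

i=3,j=0: acc = 0+0 = 0
i=3,j=1: acc = 0+3 = 3
i=3,j=2: acc = 3+6 = 9
i=3,j=3: acc = 9+9 = 18
i=3,j=4: acc = 18+12 = 30
i=3,j=5: acc = 30+15 = 45
i=4,j=0: acc = 45+0 = 45
i=4,j=1: acc = 45+4 = 49
i=4,j=2: acc = 49+8 = 57
i=4,j=3: acc = 57+12 = 69
i=4,j=4: acc = 69+16 = 85
i=4,j=5: acc = 85+20 = 105
i=4,j=6: acc = 105+24 = 129
i=5,j=0: acc = 129+0 = 129
i=5,j=1: acc = 129+5 = 134
i=5,j=2: acc = 134+10 = 144
i=5,j=3: acc = 144+15 = 159
i=5,j=4: acc = 159+20 = 179
i=5,j=5: acc = 179+25 = 204
i=5,j=6: acc = 204+30 = 234
i=5,j=7: acc = 234+35 = 269
i=6,j=0: acc = 269+0 = 269
i=6,j=1: acc = 269+6 = 275
i=6,j=2: acc = 275+12 = 287
i=6,j=3: acc = 287+18 = 305
i=6,j=4: acc = 305+24 = 329
i=6,j=5: acc = 329+30 = 359
i=6,j=6: acc = 359+36 = 395
i=6,j=7: acc = 395+42 = 437
i=6,j=8: acc = 437+48 = 485

485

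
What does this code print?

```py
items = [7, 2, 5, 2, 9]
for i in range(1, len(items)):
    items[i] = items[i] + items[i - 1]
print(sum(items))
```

i=1: items[1] = 2+7 = 9 → [7, 9, 5, 2, 9]
i=2: items[2] = 5+9 = 14 → [7, 9, 14, 2, 9]
i=3: items[3] = 2+14 = 16 → [7, 9, 14, 16, 9]
i=4: items[4] = 9+16 = 25 → [7, 9, 14, 16, 25]
sum = 71

71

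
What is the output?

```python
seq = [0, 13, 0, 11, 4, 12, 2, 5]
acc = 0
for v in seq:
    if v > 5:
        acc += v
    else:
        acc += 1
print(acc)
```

41

v=0: not >5, acc = 0+1 = 1
v=13: >5, acc = 1+13 = 14
v=0: not >5, acc = 14+1 = 15
v=11: >5, acc = 15+11 = 26
v=4: not >5, acc = 26+1 = 27
v=12: >5, acc = 27+12 = 39
v=2: not >5, acc = 39+1 = 40
v=5: not >5, acc = 40+1 = 41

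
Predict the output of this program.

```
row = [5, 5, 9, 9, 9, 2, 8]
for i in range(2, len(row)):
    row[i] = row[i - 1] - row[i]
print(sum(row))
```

-85

i=2: row[2] = 5-9 = -4 → [5, 5, -4, 9, 9, 2, 8]
i=3: row[3] = (-4)-9 = -13 → [5, 5, -4, -13, 9, 2, 8]
i=4: row[4] = (-13)-9 = -22 → [5, 5, -4, -13, -22, 2, 8]
i=5: row[5] = (-22)-2 = -24 → [5, 5, -4, -13, -22, -24, 8]
i=6: row[6] = (-24)-8 = -32 → [5, 5, -4, -13, -22, -24, -32]
sum = -85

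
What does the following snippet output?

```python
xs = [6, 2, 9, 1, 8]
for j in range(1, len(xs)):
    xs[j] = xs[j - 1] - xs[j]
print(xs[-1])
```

j=1: xs[1] = 6-2 = 4 → [6, 4, 9, 1, 8]
j=2: xs[2] = 4-9 = -5 → [6, 4, -5, 1, 8]
j=3: xs[3] = (-5)-1 = -6 → [6, 4, -5, -6, 8]
j=4: xs[4] = (-6)-8 = -14 → [6, 4, -5, -6, -14]

-14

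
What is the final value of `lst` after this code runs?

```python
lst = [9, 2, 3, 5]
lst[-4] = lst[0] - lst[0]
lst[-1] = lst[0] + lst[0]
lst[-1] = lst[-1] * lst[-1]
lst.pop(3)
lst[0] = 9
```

[9, 2, 3]

lst[-4] = lst[0]-lst[0] = 9-9 = 0 → [0, 2, 3, 5]
lst[-1] = lst[0]+lst[0] = 0+0 = 0 → [0, 2, 3, 0]
lst[-1] = lst[-1]*lst[-1] = 0*0 = 0 → [0, 2, 3, 0]
pop(3) removes 0 → [0, 2, 3]
lst[0] = 9 → [9, 2, 3]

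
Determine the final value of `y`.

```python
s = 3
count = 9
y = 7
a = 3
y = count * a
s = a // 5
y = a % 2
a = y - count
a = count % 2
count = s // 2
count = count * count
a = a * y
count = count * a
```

y = 9*3 = 27
s = 3//5 = 0
y = 3%2 = 1
a = 1-9 = -8
a = 9%2 = 1
count = 0//2 = 0
count = 0*0 = 0
a = 1*1 = 1
count = 0*1 = 0

1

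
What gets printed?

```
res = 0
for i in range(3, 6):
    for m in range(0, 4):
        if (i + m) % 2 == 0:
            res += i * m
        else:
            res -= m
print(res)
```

i=3,m=0: odd sum, res = 0-0 = 0
i=3,m=1: even sum, res = 0+3 = 3
i=3,m=2: odd sum, res = 3-2 = 1
i=3,m=3: even sum, res = 1+9 = 10
i=4,m=0: even sum, res = 10+0 = 10
i=4,m=1: odd sum, res = 10-1 = 9
i=4,m=2: even sum, res = 9+8 = 17
i=4,m=3: odd sum, res = 17-3 = 14
i=5,m=0: odd sum, res = 14-0 = 14
i=5,m=1: even sum, res = 14+5 = 19
i=5,m=2: odd sum, res = 19-2 = 17
i=5,m=3: even sum, res = 17+15 = 32

32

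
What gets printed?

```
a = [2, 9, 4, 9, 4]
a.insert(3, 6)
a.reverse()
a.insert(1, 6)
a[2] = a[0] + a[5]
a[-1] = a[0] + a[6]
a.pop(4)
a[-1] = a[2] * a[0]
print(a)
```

[4, 6, 13, 6, 9, 52]

insert 6 at 3 → [2, 9, 4, 6, 9, 4]
reverse → [4, 9, 6, 4, 9, 2]
insert 6 at 1 → [4, 6, 9, 6, 4, 9, 2]
a[2] = a[0]+a[5] = 4+9 = 13 → [4, 6, 13, 6, 4, 9, 2]
a[-1] = a[0]+a[6] = 4+2 = 6 → [4, 6, 13, 6, 4, 9, 6]
pop(4) removes 4 → [4, 6, 13, 6, 9, 6]
a[-1] = a[2]*a[0] = 13*4 = 52 → [4, 6, 13, 6, 9, 52]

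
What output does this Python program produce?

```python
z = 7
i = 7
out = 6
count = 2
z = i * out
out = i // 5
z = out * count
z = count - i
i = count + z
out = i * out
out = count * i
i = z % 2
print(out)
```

-6

z = 7*6 = 42
out = 7//5 = 1
z = 1*2 = 2
z = 2-7 = -5
i = 2+(-5) = -3
out = (-3)*1 = -3
out = 2*(-3) = -6
i = (-5)%2 = 1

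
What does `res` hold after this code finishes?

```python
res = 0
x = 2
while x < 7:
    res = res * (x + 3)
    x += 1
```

0

x=2: res = 0*5 = 0
x=3: res = 0*6 = 0
x=4: res = 0*7 = 0
x=5: res = 0*8 = 0
x=6: res = 0*9 = 0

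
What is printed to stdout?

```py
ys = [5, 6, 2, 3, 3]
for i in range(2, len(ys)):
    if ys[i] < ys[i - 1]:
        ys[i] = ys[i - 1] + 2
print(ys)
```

[5, 6, 8, 10, 12]

i=2: 2<6, ys[2] = 6+2 = 8 → [5, 6, 8, 3, 3]
i=3: 3<8, ys[3] = 8+2 = 10 → [5, 6, 8, 10, 3]
i=4: 3<10, ys[4] = 10+2 = 12 → [5, 6, 8, 10, 12]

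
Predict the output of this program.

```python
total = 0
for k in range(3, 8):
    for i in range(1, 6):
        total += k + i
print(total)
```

200

k=3,i=1: total = 0+4 = 4
k=3,i=2: total = 4+5 = 9
k=3,i=3: total = 9+6 = 15
k=3,i=4: total = 15+7 = 22
k=3,i=5: total = 22+8 = 30
k=4,i=1: total = 30+5 = 35
k=4,i=2: total = 35+6 = 41
k=4,i=3: total = 41+7 = 48
k=4,i=4: total = 48+8 = 56
k=4,i=5: total = 56+9 = 65
k=5,i=1: total = 65+6 = 71
k=5,i=2: total = 71+7 = 78
k=5,i=3: total = 78+8 = 86
k=5,i=4: total = 86+9 = 95
k=5,i=5: total = 95+10 = 105
k=6,i=1: total = 105+7 = 112
k=6,i=2: total = 112+8 = 120
k=6,i=3: total = 120+9 = 129
k=6,i=4: total = 129+10 = 139
k=6,i=5: total = 139+11 = 150
k=7,i=1: total = 150+8 = 158
k=7,i=2: total = 158+9 = 167
k=7,i=3: total = 167+10 = 177
k=7,i=4: total = 177+11 = 188
k=7,i=5: total = 188+12 = 200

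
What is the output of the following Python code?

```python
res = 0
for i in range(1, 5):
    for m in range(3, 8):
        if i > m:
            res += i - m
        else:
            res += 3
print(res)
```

i=1,m=3: not 1>3, res = 0+3 = 3
i=1,m=4: not 1>4, res = 3+3 = 6
i=1,m=5: not 1>5, res = 6+3 = 9
i=1,m=6: not 1>6, res = 9+3 = 12
i=1,m=7: not 1>7, res = 12+3 = 15
i=2,m=3: not 2>3, res = 15+3 = 18
i=2,m=4: not 2>4, res = 18+3 = 21
i=2,m=5: not 2>5, res = 21+3 = 24
i=2,m=6: not 2>6, res = 24+3 = 27
i=2,m=7: not 2>7, res = 27+3 = 30
i=3,m=3: not 3>3, res = 30+3 = 33
i=3,m=4: not 3>4, res = 33+3 = 36
i=3,m=5: not 3>5, res = 36+3 = 39
i=3,m=6: not 3>6, res = 39+3 = 42
i=3,m=7: not 3>7, res = 42+3 = 45
i=4,m=3: 4>3, res = 45+1 = 46
i=4,m=4: not 4>4, res = 46+3 = 49
i=4,m=5: not 4>5, res = 49+3 = 52
i=4,m=6: not 4>6, res = 52+3 = 55
i=4,m=7: not 4>7, res = 55+3 = 58

58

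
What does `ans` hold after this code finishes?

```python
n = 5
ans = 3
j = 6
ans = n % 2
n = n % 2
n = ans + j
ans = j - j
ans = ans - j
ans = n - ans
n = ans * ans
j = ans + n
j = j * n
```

13

ans = 5%2 = 1
n = 5%2 = 1
n = 1+6 = 7
ans = 6-6 = 0
ans = 0-6 = -6
ans = 7-(-6) = 13
n = 13*13 = 169
j = 13+169 = 182
j = 182*169 = 30758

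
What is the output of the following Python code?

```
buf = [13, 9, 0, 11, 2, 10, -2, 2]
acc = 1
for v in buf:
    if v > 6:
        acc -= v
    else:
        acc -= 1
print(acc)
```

-46

v=13: >6, acc = 1-13 = -12
v=9: >6, acc = (-12)-9 = -21
v=0: not >6, acc = (-21)-1 = -22
v=11: >6, acc = (-22)-11 = -33
v=2: not >6, acc = (-33)-1 = -34
v=10: >6, acc = (-34)-10 = -44
v=-2: not >6, acc = (-44)-1 = -45
v=2: not >6, acc = (-45)-1 = -46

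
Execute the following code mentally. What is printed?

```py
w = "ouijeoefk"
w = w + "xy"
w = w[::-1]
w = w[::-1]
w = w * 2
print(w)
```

+ 'xy' → 'ouijeoefkxy'
reverse → 'yxkfeoejiuo'
reverse → 'ouijeoefkxy'
repeat ×2 → 'ouijeoefkxyouijeoefkxy'

ouijeoefkxyouijeoefkxy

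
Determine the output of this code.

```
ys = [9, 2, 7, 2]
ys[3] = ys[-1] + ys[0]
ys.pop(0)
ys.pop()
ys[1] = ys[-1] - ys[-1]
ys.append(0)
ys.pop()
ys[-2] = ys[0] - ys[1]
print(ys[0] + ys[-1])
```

ys[3] = ys[-1]+ys[0] = 2+9 = 11 → [9, 2, 7, 11]
pop(0) removes 9 → [2, 7, 11]
pop() removes 11 → [2, 7]
ys[1] = ys[-1]-ys[-1] = 7-7 = 0 → [2, 0]
append 0 → [2, 0, 0]
pop() removes 0 → [2, 0]
ys[-2] = ys[0]-ys[1] = 2-0 = 2 → [2, 0]
ys[0]+ys[-1] = 2+0 = 2

2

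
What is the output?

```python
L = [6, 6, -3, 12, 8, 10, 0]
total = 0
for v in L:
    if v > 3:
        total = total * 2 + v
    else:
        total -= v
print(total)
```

v=6: >3, total = 0*2+6 = 6
v=6: >3, total = 6*2+6 = 18
v=-3: not >3, total = 18-(-3) = 21
v=12: >3, total = 21*2+12 = 54
v=8: >3, total = 54*2+8 = 116
v=10: >3, total = 116*2+10 = 242
v=0: not >3, total = 242-0 = 242

242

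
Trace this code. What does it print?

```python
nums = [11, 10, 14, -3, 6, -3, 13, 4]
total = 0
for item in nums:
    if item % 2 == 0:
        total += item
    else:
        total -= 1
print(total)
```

item=11: not even, total = 0-1 = -1
item=10: even, total = (-1)+10 = 9
item=14: even, total = 9+14 = 23
item=-3: not even, total = 23-1 = 22
item=6: even, total = 22+6 = 28
item=-3: not even, total = 28-1 = 27
item=13: not even, total = 27-1 = 26
item=4: even, total = 26+4 = 30

30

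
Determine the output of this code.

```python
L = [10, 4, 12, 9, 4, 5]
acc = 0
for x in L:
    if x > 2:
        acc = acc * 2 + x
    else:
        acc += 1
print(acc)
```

529

x=10: >2, acc = 0*2+10 = 10
x=4: >2, acc = 10*2+4 = 24
x=12: >2, acc = 24*2+12 = 60
x=9: >2, acc = 60*2+9 = 129
x=4: >2, acc = 129*2+4 = 262
x=5: >2, acc = 262*2+5 = 529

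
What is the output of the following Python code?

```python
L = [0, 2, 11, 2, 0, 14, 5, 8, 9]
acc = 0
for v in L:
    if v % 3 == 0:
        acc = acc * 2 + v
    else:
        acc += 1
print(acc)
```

27

v=0: %3==0, acc = 0*2+0 = 0
v=2: not %3==0, acc = 0+1 = 1
v=11: not %3==0, acc = 1+1 = 2
v=2: not %3==0, acc = 2+1 = 3
v=0: %3==0, acc = 3*2+0 = 6
v=14: not %3==0, acc = 6+1 = 7
v=5: not %3==0, acc = 7+1 = 8
v=8: not %3==0, acc = 8+1 = 9
v=9: %3==0, acc = 9*2+9 = 27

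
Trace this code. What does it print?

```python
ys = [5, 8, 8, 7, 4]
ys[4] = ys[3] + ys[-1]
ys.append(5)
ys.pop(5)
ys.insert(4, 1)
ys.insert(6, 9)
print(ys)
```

ys[4] = ys[3]+ys[-1] = 7+4 = 11 → [5, 8, 8, 7, 11]
append 5 → [5, 8, 8, 7, 11, 5]
pop(5) removes 5 → [5, 8, 8, 7, 11]
insert 1 at 4 → [5, 8, 8, 7, 1, 11]
insert 9 at 6 → [5, 8, 8, 7, 1, 11, 9]

[5, 8, 8, 7, 1, 11, 9]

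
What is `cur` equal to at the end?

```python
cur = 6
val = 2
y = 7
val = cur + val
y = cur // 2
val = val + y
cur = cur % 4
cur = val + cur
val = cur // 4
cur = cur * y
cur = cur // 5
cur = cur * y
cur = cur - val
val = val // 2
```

18

val = 6+2 = 8
y = 6//2 = 3
val = 8+3 = 11
cur = 6%4 = 2
cur = 11+2 = 13
val = 13//4 = 3
cur = 13*3 = 39
cur = 39//5 = 7
cur = 7*3 = 21
cur = 21-3 = 18
val = 3//2 = 1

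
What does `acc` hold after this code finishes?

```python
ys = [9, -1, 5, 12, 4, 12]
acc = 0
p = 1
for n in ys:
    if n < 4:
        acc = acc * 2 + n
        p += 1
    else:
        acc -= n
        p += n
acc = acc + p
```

-8

n=9: not <4, acc = 0-9 = -9; p=10
n=-1: <4, acc = (-9)*2+(-1) = -19; p=11
n=5: not <4, acc = (-19)-5 = -24; p=16
n=12: not <4, acc = (-24)-12 = -36; p=28
n=4: not <4, acc = (-36)-4 = -40; p=32
n=12: not <4, acc = (-40)-12 = -52; p=44
acc+p = (-52)+44 = -8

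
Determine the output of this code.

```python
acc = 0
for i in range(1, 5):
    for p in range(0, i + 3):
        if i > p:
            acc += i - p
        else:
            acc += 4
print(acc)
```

68

i=1,p=0: 1>0, acc = 0+1 = 1
i=1,p=1: not 1>1, acc = 1+4 = 5
i=1,p=2: not 1>2, acc = 5+4 = 9
i=1,p=3: not 1>3, acc = 9+4 = 13
i=2,p=0: 2>0, acc = 13+2 = 15
i=2,p=1: 2>1, acc = 15+1 = 16
i=2,p=2: not 2>2, acc = 16+4 = 20
i=2,p=3: not 2>3, acc = 20+4 = 24
i=2,p=4: not 2>4, acc = 24+4 = 28
i=3,p=0: 3>0, acc = 28+3 = 31
i=3,p=1: 3>1, acc = 31+2 = 33
i=3,p=2: 3>2, acc = 33+1 = 34
i=3,p=3: not 3>3, acc = 34+4 = 38
i=3,p=4: not 3>4, acc = 38+4 = 42
i=3,p=5: not 3>5, acc = 42+4 = 46
i=4,p=0: 4>0, acc = 46+4 = 50
i=4,p=1: 4>1, acc = 50+3 = 53
i=4,p=2: 4>2, acc = 53+2 = 55
i=4,p=3: 4>3, acc = 55+1 = 56
i=4,p=4: not 4>4, acc = 56+4 = 60
i=4,p=5: not 4>5, acc = 60+4 = 64
i=4,p=6: not 4>6, acc = 64+4 = 68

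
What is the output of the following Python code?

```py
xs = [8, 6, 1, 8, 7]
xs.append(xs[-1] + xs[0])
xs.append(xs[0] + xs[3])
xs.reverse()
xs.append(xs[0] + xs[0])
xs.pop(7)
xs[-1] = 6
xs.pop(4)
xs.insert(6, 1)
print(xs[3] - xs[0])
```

append xs[-1]+xs[0] = 7+8 = 15 → [8, 6, 1, 8, 7, 15]
append xs[0]+xs[3] = 8+8 = 16 → [8, 6, 1, 8, 7, 15, 16]
reverse → [16, 15, 7, 8, 1, 6, 8]
append xs[0]+xs[0] = 16+16 = 32 → [16, 15, 7, 8, 1, 6, 8, 32]
pop(7) removes 32 → [16, 15, 7, 8, 1, 6, 8]
xs[-1] = 6 → [16, 15, 7, 8, 1, 6, 6]
pop(4) removes 1 → [16, 15, 7, 8, 6, 6]
insert 1 at 6 → [16, 15, 7, 8, 6, 6, 1]
xs[3]-xs[0] = 8-16 = -8

-8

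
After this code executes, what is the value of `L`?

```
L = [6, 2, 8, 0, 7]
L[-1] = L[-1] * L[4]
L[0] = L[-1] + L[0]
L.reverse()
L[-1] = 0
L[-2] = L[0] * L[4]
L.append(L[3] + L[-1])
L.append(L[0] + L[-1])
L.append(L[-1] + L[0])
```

L[-1] = L[-1]*L[4] = 7*7 = 49 → [6, 2, 8, 0, 49]
L[0] = L[-1]+L[0] = 49+6 = 55 → [55, 2, 8, 0, 49]
reverse → [49, 0, 8, 2, 55]
L[-1] = 0 → [49, 0, 8, 2, 0]
L[-2] = L[0]*L[4] = 49*0 = 0 → [49, 0, 8, 0, 0]
append L[3]+L[-1] = 0+0 = 0 → [49, 0, 8, 0, 0, 0]
append L[0]+L[-1] = 49+0 = 49 → [49, 0, 8, 0, 0, 0, 49]
append L[-1]+L[0] = 49+49 = 98 → [49, 0, 8, 0, 0, 0, 49, 98]

[49, 0, 8, 0, 0, 0, 49, 98]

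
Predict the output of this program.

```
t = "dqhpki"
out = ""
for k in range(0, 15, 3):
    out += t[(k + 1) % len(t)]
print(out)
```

qkqkq

k=0: add t[1]='q' → 'q'
k=3: add t[4]='k' → 'qk'
k=6: add t[1]='q' → 'qkq'
k=9: add t[4]='k' → 'qkqk'
k=12: add t[1]='q' → 'qkqkq'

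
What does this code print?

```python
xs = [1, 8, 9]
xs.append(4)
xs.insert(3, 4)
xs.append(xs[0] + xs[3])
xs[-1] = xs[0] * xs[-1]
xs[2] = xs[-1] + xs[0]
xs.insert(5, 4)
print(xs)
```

append 4 → [1, 8, 9, 4]
insert 4 at 3 → [1, 8, 9, 4, 4]
append xs[0]+xs[3] = 1+4 = 5 → [1, 8, 9, 4, 4, 5]
xs[-1] = xs[0]*xs[-1] = 1*5 = 5 → [1, 8, 9, 4, 4, 5]
xs[2] = xs[-1]+xs[0] = 5+1 = 6 → [1, 8, 6, 4, 4, 5]
insert 4 at 5 → [1, 8, 6, 4, 4, 4, 5]

[1, 8, 6, 4, 4, 4, 5]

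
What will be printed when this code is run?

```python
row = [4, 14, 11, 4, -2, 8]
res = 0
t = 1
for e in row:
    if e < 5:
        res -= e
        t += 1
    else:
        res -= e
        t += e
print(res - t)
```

e=4: <5, res = 0-4 = -4; t=2
e=14: not <5, res = (-4)-14 = -18; t=16
e=11: not <5, res = (-18)-11 = -29; t=27
e=4: <5, res = (-29)-4 = -33; t=28
e=-2: <5, res = (-33)-(-2) = -31; t=29
e=8: not <5, res = (-31)-8 = -39; t=37
res-t = (-39)-37 = -76

-76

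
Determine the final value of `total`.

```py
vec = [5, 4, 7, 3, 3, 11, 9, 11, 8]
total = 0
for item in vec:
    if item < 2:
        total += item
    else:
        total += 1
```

item=5: not <2, total = 0+1 = 1
item=4: not <2, total = 1+1 = 2
item=7: not <2, total = 2+1 = 3
item=3: not <2, total = 3+1 = 4
item=3: not <2, total = 4+1 = 5
item=11: not <2, total = 5+1 = 6
item=9: not <2, total = 6+1 = 7
item=11: not <2, total = 7+1 = 8
item=8: not <2, total = 8+1 = 9

9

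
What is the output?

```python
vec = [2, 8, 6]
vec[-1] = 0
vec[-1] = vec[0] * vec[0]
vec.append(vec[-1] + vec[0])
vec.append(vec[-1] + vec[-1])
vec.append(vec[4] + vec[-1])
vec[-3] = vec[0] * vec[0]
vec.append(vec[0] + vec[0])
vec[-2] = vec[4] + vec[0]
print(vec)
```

[2, 8, 4, 4, 12, 14, 4]

vec[-1] = 0 → [2, 8, 0]
vec[-1] = vec[0]*vec[0] = 2*2 = 4 → [2, 8, 4]
append vec[-1]+vec[0] = 4+2 = 6 → [2, 8, 4, 6]
append vec[-1]+vec[-1] = 6+6 = 12 → [2, 8, 4, 6, 12]
append vec[4]+vec[-1] = 12+12 = 24 → [2, 8, 4, 6, 12, 24]
vec[-3] = vec[0]*vec[0] = 2*2 = 4 → [2, 8, 4, 4, 12, 24]
append vec[0]+vec[0] = 2+2 = 4 → [2, 8, 4, 4, 12, 24, 4]
vec[-2] = vec[4]+vec[0] = 12+2 = 14 → [2, 8, 4, 4, 12, 14, 4]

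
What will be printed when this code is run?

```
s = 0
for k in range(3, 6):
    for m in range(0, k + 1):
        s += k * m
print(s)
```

k=3,m=0: s = 0+0 = 0
k=3,m=1: s = 0+3 = 3
k=3,m=2: s = 3+6 = 9
k=3,m=3: s = 9+9 = 18
k=4,m=0: s = 18+0 = 18
k=4,m=1: s = 18+4 = 22
k=4,m=2: s = 22+8 = 30
k=4,m=3: s = 30+12 = 42
k=4,m=4: s = 42+16 = 58
k=5,m=0: s = 58+0 = 58
k=5,m=1: s = 58+5 = 63
k=5,m=2: s = 63+10 = 73
k=5,m=3: s = 73+15 = 88
k=5,m=4: s = 88+20 = 108
k=5,m=5: s = 108+25 = 133

133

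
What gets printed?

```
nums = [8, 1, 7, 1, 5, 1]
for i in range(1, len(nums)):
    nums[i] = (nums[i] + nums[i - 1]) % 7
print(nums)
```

i=1: nums[1] = (1+8)%7 = 2 → [8, 2, 7, 1, 5, 1]
i=2: nums[2] = (7+2)%7 = 2 → [8, 2, 2, 1, 5, 1]
i=3: nums[3] = (1+2)%7 = 3 → [8, 2, 2, 3, 5, 1]
i=4: nums[4] = (5+3)%7 = 1 → [8, 2, 2, 3, 1, 1]
i=5: nums[5] = (1+1)%7 = 2 → [8, 2, 2, 3, 1, 2]

[8, 2, 2, 3, 1, 2]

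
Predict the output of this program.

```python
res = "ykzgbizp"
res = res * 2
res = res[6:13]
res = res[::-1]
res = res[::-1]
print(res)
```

repeat ×2 → 'ykzgbizpykzgbizp'
slice [6:13] → 'zpykzgb'
reverse → 'bgzkypz'
reverse → 'zpykzgb'

zpykzgb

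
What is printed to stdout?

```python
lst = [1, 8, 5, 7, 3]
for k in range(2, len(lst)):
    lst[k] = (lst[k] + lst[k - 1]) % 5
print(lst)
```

k=2: lst[2] = (5+8)%5 = 3 → [1, 8, 3, 7, 3]
k=3: lst[3] = (7+3)%5 = 0 → [1, 8, 3, 0, 3]
k=4: lst[4] = (3+0)%5 = 3 → [1, 8, 3, 0, 3]

[1, 8, 3, 0, 3]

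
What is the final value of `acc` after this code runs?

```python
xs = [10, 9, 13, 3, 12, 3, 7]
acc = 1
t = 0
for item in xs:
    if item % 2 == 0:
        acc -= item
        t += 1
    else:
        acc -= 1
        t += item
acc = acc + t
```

11

item=10: even, acc = 1-10 = -9; t=1
item=9: not even, acc = (-9)-1 = -10; t=10
item=13: not even, acc = (-10)-1 = -11; t=23
item=3: not even, acc = (-11)-1 = -12; t=26
item=12: even, acc = (-12)-12 = -24; t=27
item=3: not even, acc = (-24)-1 = -25; t=30
item=7: not even, acc = (-25)-1 = -26; t=37
acc+t = (-26)+37 = 11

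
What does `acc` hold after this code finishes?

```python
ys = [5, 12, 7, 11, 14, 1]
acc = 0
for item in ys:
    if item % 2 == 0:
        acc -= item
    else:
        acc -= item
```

item=5: not even, acc = 0-5 = -5
item=12: even, acc = (-5)-12 = -17
item=7: not even, acc = (-17)-7 = -24
item=11: not even, acc = (-24)-11 = -35
item=14: even, acc = (-35)-14 = -49
item=1: not even, acc = (-49)-1 = -50

-50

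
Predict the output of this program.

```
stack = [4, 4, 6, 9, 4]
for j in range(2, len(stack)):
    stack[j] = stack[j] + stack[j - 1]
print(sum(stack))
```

60

j=2: stack[2] = 6+4 = 10 → [4, 4, 10, 9, 4]
j=3: stack[3] = 9+10 = 19 → [4, 4, 10, 19, 4]
j=4: stack[4] = 4+19 = 23 → [4, 4, 10, 19, 23]
sum = 60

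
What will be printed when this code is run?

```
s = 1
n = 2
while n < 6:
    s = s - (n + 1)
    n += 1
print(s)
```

n=2: s = 1-3 = -2
n=3: s = (-2)-4 = -6
n=4: s = (-6)-5 = -11
n=5: s = (-11)-6 = -17

-17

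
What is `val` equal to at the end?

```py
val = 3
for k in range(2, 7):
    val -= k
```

k=2: val = 3-2 = 1
k=3: val = 1-3 = -2
k=4: val = (-2)-4 = -6
k=5: val = (-6)-5 = -11
k=6: val = (-11)-6 = -17

-17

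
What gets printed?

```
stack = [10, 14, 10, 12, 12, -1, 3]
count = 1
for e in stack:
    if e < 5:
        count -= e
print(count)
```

e=10: not <5
e=14: not <5
e=10: not <5
e=12: not <5
e=12: not <5
e=-1: <5, count = 1-(-1) = 2
e=3: <5, count = 2-3 = -1

-1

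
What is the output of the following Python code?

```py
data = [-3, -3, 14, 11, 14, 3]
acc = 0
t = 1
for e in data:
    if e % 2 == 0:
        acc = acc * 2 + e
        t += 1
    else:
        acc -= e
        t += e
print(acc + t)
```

52

e=-3: not even, acc = 0-(-3) = 3; t=-2
e=-3: not even, acc = 3-(-3) = 6; t=-5
e=14: even, acc = 6*2+14 = 26; t=-4
e=11: not even, acc = 26-11 = 15; t=7
e=14: even, acc = 15*2+14 = 44; t=8
e=3: not even, acc = 44-3 = 41; t=11
acc+t = 41+11 = 52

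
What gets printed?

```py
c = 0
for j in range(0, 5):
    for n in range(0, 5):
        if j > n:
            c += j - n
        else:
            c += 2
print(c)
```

j=0,n=0: not 0>0, c = 0+2 = 2
j=0,n=1: not 0>1, c = 2+2 = 4
j=0,n=2: not 0>2, c = 4+2 = 6
j=0,n=3: not 0>3, c = 6+2 = 8
j=0,n=4: not 0>4, c = 8+2 = 10
j=1,n=0: 1>0, c = 10+1 = 11
j=1,n=1: not 1>1, c = 11+2 = 13
j=1,n=2: not 1>2, c = 13+2 = 15
j=1,n=3: not 1>3, c = 15+2 = 17
j=1,n=4: not 1>4, c = 17+2 = 19
j=2,n=0: 2>0, c = 19+2 = 21
j=2,n=1: 2>1, c = 21+1 = 22
j=2,n=2: not 2>2, c = 22+2 = 24
j=2,n=3: not 2>3, c = 24+2 = 26
j=2,n=4: not 2>4, c = 26+2 = 28
j=3,n=0: 3>0, c = 28+3 = 31
j=3,n=1: 3>1, c = 31+2 = 33
j=3,n=2: 3>2, c = 33+1 = 34
j=3,n=3: not 3>3, c = 34+2 = 36
j=3,n=4: not 3>4, c = 36+2 = 38
j=4,n=0: 4>0, c = 38+4 = 42
j=4,n=1: 4>1, c = 42+3 = 45
j=4,n=2: 4>2, c = 45+2 = 47
j=4,n=3: 4>3, c = 47+1 = 48
j=4,n=4: not 4>4, c = 48+2 = 50

50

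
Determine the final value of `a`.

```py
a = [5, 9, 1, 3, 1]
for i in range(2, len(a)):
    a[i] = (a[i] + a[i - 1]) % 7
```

[5, 9, 3, 6, 0]

i=2: a[2] = (1+9)%7 = 3 → [5, 9, 3, 3, 1]
i=3: a[3] = (3+3)%7 = 6 → [5, 9, 3, 6, 1]
i=4: a[4] = (1+6)%7 = 0 → [5, 9, 3, 6, 0]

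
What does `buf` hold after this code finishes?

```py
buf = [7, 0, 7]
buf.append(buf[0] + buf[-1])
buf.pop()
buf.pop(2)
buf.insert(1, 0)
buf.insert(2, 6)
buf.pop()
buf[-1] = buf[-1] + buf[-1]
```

append buf[0]+buf[-1] = 7+7 = 14 → [7, 0, 7, 14]
pop() removes 14 → [7, 0, 7]
pop(2) removes 7 → [7, 0]
insert 0 at 1 → [7, 0, 0]
insert 6 at 2 → [7, 0, 6, 0]
pop() removes 0 → [7, 0, 6]
buf[-1] = buf[-1]+buf[-1] = 6+6 = 12 → [7, 0, 12]

[7, 0, 12]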